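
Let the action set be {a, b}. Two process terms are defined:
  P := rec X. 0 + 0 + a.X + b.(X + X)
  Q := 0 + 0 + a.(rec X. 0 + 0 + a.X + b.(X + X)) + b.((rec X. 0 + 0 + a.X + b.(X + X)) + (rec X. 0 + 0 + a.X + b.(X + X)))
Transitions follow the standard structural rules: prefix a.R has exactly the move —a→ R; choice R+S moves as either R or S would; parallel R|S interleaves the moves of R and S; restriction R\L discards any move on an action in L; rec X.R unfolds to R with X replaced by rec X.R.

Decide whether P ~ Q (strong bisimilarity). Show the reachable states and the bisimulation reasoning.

bisimilar

P's transition system — 2 states:
  u0 = rec X. 0 + 0 + a.X + b.(X + X) :: ··a··> u0, ··b··> u1
  u1 = (rec X. 0 + 0 + a.X + b.(X + X)) + (rec X. 0 + 0 + a.X + b.(X + X)) :: ··a··> u0, ··b··> u1
Q's transition system — 3 states:
  v0 = 0 + 0 + a.(rec X. 0 + 0 + a.X + b.(X + X)) + b.((rec X. 0 + 0 + a.X + b.(X + X)) + (rec X. 0 + 0 + a.X + b.(X + X))) :: ··a··> v1, ··b··> v2
  v1 = rec X. 0 + 0 + a.X + b.(X + X) :: ··a··> v1, ··b··> v2
  v2 = (rec X. 0 + 0 + a.X + b.(X + X)) + (rec X. 0 + 0 + a.X + b.(X + X)) :: ··a··> v1, ··b··> v2
Bisimilarity quotient blocks:
  B0 = {u0, u1, v0, v1, v2}
u0 ∈ B0, v0 ∈ B0 → same block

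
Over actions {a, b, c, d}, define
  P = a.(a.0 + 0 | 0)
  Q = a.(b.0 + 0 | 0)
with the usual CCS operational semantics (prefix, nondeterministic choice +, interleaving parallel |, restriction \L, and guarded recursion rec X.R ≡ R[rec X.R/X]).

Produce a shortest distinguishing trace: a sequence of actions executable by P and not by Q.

aa

Reachable graph of P (3 states):
  m0 = a.(a.0 + 0 | 0) ⊢ --a--▸ m1
  m1 = a.0 + 0 | 0 ⊢ --a--▸ m2
  m2 = 0 ⊢ stopped
Reachable graph of Q (3 states):
  n0 = a.(b.0 + 0 | 0) ⊢ --a--▸ n1
  n1 = b.0 + 0 | 0 ⊢ --b--▸ n2
  n2 = 0 ⊢ stopped
Trace ⟨aa⟩ through P, begin at {m0}:
  step 1 (a): {m1}
  step 2 (a): {m2}
  — P admits the full trace.
Trace ⟨aa⟩ through Q, begin at {n0}:
  step 1 (a): {n1}
  step 2 (a): no successor for Q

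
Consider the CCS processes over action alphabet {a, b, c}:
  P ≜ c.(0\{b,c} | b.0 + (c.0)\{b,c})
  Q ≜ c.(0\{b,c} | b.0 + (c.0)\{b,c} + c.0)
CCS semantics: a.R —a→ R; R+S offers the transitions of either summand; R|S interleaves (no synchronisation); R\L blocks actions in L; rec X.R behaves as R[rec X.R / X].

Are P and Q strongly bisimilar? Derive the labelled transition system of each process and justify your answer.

LTS(P): 3 reachable states
  m0 = c.(0\{b,c} | b.0 + (c.0)\{b,c}) → ··c··> m1
  m1 = 0\{b,c} | b.0 + (c.0)\{b,c} → ··b··> m2
  m2 = 0\{b,c} | 0 → stopped
LTS(Q): 4 reachable states
  n0 = c.(0\{b,c} | b.0 + (c.0)\{b,c} + c.0) → ··c··> n1
  n1 = 0\{b,c} | b.0 + (c.0)\{b,c} + c.0 → ··b··> n2, ··c··> n3
  n2 = 0\{b,c} | 0 → stopped
  n3 = 0 → stopped
Partition-refinement fixed point:
  B0 = {m0}
  B1 = {m1}
  B2 = {m2, n2, n3}
  B3 = {n0}
  B4 = {n1}
m0 ∈ B0, n0 ∈ B3 → different blocks

NO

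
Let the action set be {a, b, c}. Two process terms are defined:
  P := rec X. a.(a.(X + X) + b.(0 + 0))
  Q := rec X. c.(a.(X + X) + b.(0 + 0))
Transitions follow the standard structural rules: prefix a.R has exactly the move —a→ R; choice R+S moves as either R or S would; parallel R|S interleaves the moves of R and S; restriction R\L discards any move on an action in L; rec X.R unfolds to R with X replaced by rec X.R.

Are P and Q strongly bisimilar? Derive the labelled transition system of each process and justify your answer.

Reachable graph of P (4 states):
  m0 = rec X. a.(a.(X + X) + b.(0 + 0)) has moves --a--▸ m1
  m1 = a.((rec X. a.(a.(X + X) + b.(0 + 0))) + (rec X. a.(a.(X + X) + b.(0 + 0)))) + b.(0 + 0) has moves --a--▸ m2, --b--▸ m3
  m2 = (rec X. a.(a.(X + X) + b.(0 + 0))) + (rec X. a.(a.(X + X) + b.(0 + 0))) has moves --a--▸ m1
  m3 = 0 + 0 has moves stopped
Reachable graph of Q (4 states):
  n0 = rec X. c.(a.(X + X) + b.(0 + 0)) has moves --c--▸ n1
  n1 = a.((rec X. c.(a.(X + X) + b.(0 + 0))) + (rec X. c.(a.(X + X) + b.(0 + 0)))) + b.(0 + 0) has moves --a--▸ n2, --b--▸ n3
  n2 = (rec X. c.(a.(X + X) + b.(0 + 0))) + (rec X. c.(a.(X + X) + b.(0 + 0))) has moves --c--▸ n1
  n3 = 0 + 0 has moves stopped
Bisimilarity quotient blocks:
  B0 = {m0, m2}
  B1 = {m1}
  B2 = {m3, n3}
  B3 = {n0, n2}
  B4 = {n1}
m0 ∈ B0, n0 ∈ B3 → different blocks

P ≁ Q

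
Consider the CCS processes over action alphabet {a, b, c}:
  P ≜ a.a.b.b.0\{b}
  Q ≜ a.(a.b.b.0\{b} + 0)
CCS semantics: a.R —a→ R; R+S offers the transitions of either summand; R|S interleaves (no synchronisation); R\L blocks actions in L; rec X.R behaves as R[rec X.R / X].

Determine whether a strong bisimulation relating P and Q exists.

YES

P's transition system — 5 states:
  m0 = a.a.b.b.0\{b} has moves =a=> m1
  m1 = a.b.b.0\{b} has moves =a=> m2
  m2 = b.b.0\{b} has moves =b=> m3
  m3 = b.0\{b} has moves =b=> m4
  m4 = 0\{b} has moves ·
Q's transition system — 5 states:
  n0 = a.(a.b.b.0\{b} + 0) has moves =a=> n1
  n1 = a.b.b.0\{b} + 0 has moves =a=> n2
  n2 = b.b.0\{b} has moves =b=> n3
  n3 = b.0\{b} has moves =b=> n4
  n4 = 0\{b} has moves ·
Partition-refinement fixed point:
  B0 = {m0, n0}
  B1 = {m1, n1}
  B2 = {m2, n2}
  B3 = {m3, n3}
  B4 = {m4, n4}
m0 ∈ B0, n0 ∈ B0 → same block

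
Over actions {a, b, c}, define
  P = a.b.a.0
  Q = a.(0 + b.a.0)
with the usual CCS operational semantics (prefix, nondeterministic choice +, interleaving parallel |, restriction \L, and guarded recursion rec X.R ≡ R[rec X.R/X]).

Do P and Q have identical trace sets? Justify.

P's transition system — 4 states:
  m0 = a.b.a.0 ⊢ =a=> m1
  m1 = b.a.0 ⊢ =b=> m2
  m2 = a.0 ⊢ =a=> m3
  m3 = 0 ⊢ stopped
Q's transition system — 4 states:
  n0 = a.(0 + b.a.0) ⊢ =a=> n1
  n1 = 0 + b.a.0 ⊢ =b=> n2
  n2 = a.0 ⊢ =a=> n3
  n3 = 0 ⊢ stopped
Coarsest stable partition (strong bisimilarity classes):
  B0 = {m0, n0}
  B1 = {m1, n1}
  B2 = {m2, n2}
  B3 = {m3, n3}
m0 ∈ B0, n0 ∈ B0 → same block
Bisimilar ⇒ trace-equivalent.

traces(P) = traces(Q)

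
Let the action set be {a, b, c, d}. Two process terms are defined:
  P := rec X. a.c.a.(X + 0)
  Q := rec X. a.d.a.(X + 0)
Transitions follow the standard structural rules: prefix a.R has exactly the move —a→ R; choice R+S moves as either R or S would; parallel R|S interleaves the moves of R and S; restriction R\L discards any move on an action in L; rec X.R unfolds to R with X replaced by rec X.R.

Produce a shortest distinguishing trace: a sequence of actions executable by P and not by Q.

Reachable graph of P (4 states):
  s0 = rec X. a.c.a.(X + 0) ⊢ -a-> s1
  s1 = c.a.((rec X. a.c.a.(X + 0)) + 0) ⊢ -c-> s2
  s2 = a.((rec X. a.c.a.(X + 0)) + 0) ⊢ -a-> s3
  s3 = (rec X. a.c.a.(X + 0)) + 0 ⊢ -a-> s1
Reachable graph of Q (4 states):
  t0 = rec X. a.d.a.(X + 0) ⊢ -a-> t1
  t1 = d.a.((rec X. a.d.a.(X + 0)) + 0) ⊢ -d-> t2
  t2 = a.((rec X. a.d.a.(X + 0)) + 0) ⊢ -a-> t3
  t3 = (rec X. a.d.a.(X + 0)) + 0 ⊢ -a-> t1
Executing ac from P (initial set {s0}):
  step 1 (a): {s1}
  step 2 (c): {s2}
  ✓ P
Executing ac from Q (initial set {t0}):
  step 1 (a): {t1}
  step 2 (c): ∅  — Q cannot continue

ac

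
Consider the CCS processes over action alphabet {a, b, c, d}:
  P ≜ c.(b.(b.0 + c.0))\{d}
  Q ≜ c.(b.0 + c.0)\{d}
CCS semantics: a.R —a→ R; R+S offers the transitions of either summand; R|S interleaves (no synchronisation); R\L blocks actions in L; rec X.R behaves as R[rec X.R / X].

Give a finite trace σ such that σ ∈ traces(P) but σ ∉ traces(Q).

cbb

LTS(P): 4 reachable states
  s0 = c.(b.(b.0 + c.0))\{d} → -c-> s1
  s1 = (b.(b.0 + c.0))\{d} → -b-> s2
  s2 = (b.0 + c.0)\{d} → -b-> s3, -c-> s3
  s3 = 0\{d} → (no moves)
LTS(Q): 3 reachable states
  t0 = c.(b.0 + c.0)\{d} → -c-> t1
  t1 = (b.0 + c.0)\{d} → -b-> t2, -c-> t2
  t2 = 0\{d} → (no moves)
Executing cbb from P (initial set {s0}):
  after c @ step 1: {s1}
  after b @ step 2: {s2}
  after b @ step 3: {s3}
  ✓ P
Executing cbb from Q (initial set {t0}):
  after c @ step 1: {t1}
  after b @ step 2: {t2}
  after b @ step 3: ∅  — Q cannot continue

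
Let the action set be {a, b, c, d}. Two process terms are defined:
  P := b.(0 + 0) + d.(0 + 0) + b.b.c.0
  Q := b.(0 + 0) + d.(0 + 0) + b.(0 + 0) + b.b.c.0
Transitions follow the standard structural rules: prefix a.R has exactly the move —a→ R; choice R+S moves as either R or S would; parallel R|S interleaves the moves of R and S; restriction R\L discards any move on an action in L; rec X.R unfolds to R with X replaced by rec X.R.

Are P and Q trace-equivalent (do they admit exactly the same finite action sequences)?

YES

Reachable graph of P (5 states):
  u0 = b.(0 + 0) + d.(0 + 0) + b.b.c.0 has moves -b-> u1, -b-> u2, -d-> u1
  u1 = 0 + 0 has moves ∅
  u2 = b.c.0 has moves -b-> u3
  u3 = c.0 has moves -c-> u4
  u4 = 0 has moves ∅
Reachable graph of Q (5 states):
  v0 = b.(0 + 0) + d.(0 + 0) + b.(0 + 0) + b.b.c.0 has moves -b-> v1, -b-> v2, -d-> v1
  v1 = 0 + 0 has moves ∅
  v2 = b.c.0 has moves -b-> v3
  v3 = c.0 has moves -c-> v4
  v4 = 0 has moves ∅
Bisimilarity quotient blocks:
  B0 = {u0, v0}
  B1 = {u2, v2}
  B2 = {u3, v3}
  B3 = {u1, u4, v1, v4}
u0 ∈ B0, v0 ∈ B0 → same block
Bisimilar ⇒ trace-equivalent.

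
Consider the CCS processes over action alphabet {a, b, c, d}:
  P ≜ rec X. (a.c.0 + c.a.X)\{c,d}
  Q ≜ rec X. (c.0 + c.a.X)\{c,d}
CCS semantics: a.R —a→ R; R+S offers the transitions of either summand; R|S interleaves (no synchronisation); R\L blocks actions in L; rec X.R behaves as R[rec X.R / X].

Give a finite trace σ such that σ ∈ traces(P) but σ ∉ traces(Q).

P's transition system — 2 states:
  u0 = rec X. (a.c.0 + c.a.X)\{c,d} | -a-> u1
  u1 = (c.0)\{c,d} | ∅
Q's transition system — 1 states:
  v0 = rec X. (c.0 + c.a.X)\{c,d} | ∅
Executing a from P (initial set {u0}):
  after a @ step 1: {u1}
  ✓ P
Executing a from Q (initial set {v0}):
  after a @ step 1: no successor for Q

a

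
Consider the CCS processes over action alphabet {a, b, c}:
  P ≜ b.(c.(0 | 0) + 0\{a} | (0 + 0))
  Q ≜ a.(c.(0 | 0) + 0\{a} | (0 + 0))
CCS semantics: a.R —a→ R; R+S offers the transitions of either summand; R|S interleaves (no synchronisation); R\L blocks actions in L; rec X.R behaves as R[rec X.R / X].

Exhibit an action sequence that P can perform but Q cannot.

P's transition system — 3 states:
  s0 = b.(c.(0 | 0) + 0\{a} | (0 + 0)) ⊢ -b-> s1
  s1 = c.(0 | 0) + 0\{a} | (0 + 0) ⊢ -c-> s2
  s2 = 0 | 0 ⊢ stopped
Q's transition system — 3 states:
  t0 = a.(c.(0 | 0) + 0\{a} | (0 + 0)) ⊢ -a-> t1
  t1 = c.(0 | 0) + 0\{a} | (0 + 0) ⊢ -c-> t2
  t2 = 0 | 0 ⊢ stopped
Run σ = ⟨b⟩ on P: start {s0}
  after b @ step 1: {s1}
  P completes σ.
Run σ = ⟨b⟩ on Q: start {t0}
  after b @ step 1: ∅ (Q stuck)

b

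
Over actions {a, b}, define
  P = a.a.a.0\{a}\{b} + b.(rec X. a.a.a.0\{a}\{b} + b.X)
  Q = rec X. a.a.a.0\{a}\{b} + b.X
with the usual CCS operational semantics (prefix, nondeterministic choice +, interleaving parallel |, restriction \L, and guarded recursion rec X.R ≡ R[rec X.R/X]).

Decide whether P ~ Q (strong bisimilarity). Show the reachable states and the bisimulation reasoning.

LTS(P): 5 reachable states
  m0 = a.a.a.0\{a}\{b} + b.(rec X. a.a.a.0\{a}\{b} + b.X) :: —a→ m1, —b→ m2
  m1 = a.a.0\{a}\{b} :: —a→ m3
  m2 = rec X. a.a.a.0\{a}\{b} + b.X :: —a→ m1, —b→ m2
  m3 = a.0\{a}\{b} :: —a→ m4
  m4 = 0\{a}\{b} :: ∅
LTS(Q): 4 reachable states
  n0 = rec X. a.a.a.0\{a}\{b} + b.X :: —a→ n1, —b→ n0
  n1 = a.a.0\{a}\{b} :: —a→ n2
  n2 = a.0\{a}\{b} :: —a→ n3
  n3 = 0\{a}\{b} :: ∅
Bisimilarity quotient blocks:
  B0 = {m0, m2, n0}
  B1 = {m1, n1}
  B2 = {m3, n2}
  B3 = {m4, n3}
m0 ∈ B0, n0 ∈ B0 → same block

P ~ Q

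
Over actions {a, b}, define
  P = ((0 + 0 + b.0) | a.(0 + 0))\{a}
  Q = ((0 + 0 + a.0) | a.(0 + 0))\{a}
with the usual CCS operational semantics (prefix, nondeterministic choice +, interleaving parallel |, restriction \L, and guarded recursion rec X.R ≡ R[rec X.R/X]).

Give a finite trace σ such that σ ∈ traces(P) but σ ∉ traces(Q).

Reachable graph of P (2 states):
  s0 = ((0 + 0 + b.0) | a.(0 + 0))\{a} → --b--▸ s1
  s1 = (0 | a.(0 + 0))\{a} → deadlocked
Reachable graph of Q (1 states):
  t0 = ((0 + 0 + a.0) | a.(0 + 0))\{a} → deadlocked
Trace ⟨b⟩ through P, begin at {s0}:
  step 1 (b): {s1}
  ✓ P
Trace ⟨b⟩ through Q, begin at {t0}:
  step 1 (b): no successor for Q

b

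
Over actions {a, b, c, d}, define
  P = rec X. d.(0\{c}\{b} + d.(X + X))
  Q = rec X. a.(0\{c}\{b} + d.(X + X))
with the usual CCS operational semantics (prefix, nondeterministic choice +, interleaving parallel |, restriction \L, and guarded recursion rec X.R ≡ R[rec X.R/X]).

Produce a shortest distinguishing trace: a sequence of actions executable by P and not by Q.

LTS(P): 3 reachable states
  p0 = rec X. d.(0\{c}\{b} + d.(X + X)) | —d→ p1
  p1 = 0\{c}\{b} + d.((rec X. d.(0\{c}\{b} + d.(X + X))) + (rec X. d.(0\{c}\{b} + d.(X + X)))) | —d→ p2
  p2 = (rec X. d.(0\{c}\{b} + d.(X + X))) + (rec X. d.(0\{c}\{b} + d.(X + X))) | —d→ p1
LTS(Q): 3 reachable states
  q0 = rec X. a.(0\{c}\{b} + d.(X + X)) | —a→ q1
  q1 = 0\{c}\{b} + d.((rec X. a.(0\{c}\{b} + d.(X + X))) + (rec X. a.(0\{c}\{b} + d.(X + X)))) | —d→ q2
  q2 = (rec X. a.(0\{c}\{b} + d.(X + X))) + (rec X. a.(0\{c}\{b} + d.(X + X))) | —a→ q1
Trace ⟨d⟩ through P, begin at {p0}:
  step 1 (d): {p1}
  — P admits the full trace.
Trace ⟨d⟩ through Q, begin at {q0}:
  step 1 (d): no successor for Q

d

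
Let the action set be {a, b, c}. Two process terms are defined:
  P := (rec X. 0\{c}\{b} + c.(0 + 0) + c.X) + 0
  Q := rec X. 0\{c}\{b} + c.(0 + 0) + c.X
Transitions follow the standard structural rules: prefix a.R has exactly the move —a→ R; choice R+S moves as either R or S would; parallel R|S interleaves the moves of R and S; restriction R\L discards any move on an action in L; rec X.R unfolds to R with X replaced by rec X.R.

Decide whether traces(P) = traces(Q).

traces(P) = traces(Q)

LTS(P): 3 reachable states
  s0 = (rec X. 0\{c}\{b} + c.(0 + 0) + c.X) + 0 → --c--▸ s1, --c--▸ s2
  s1 = 0 + 0 → ·
  s2 = rec X. 0\{c}\{b} + c.(0 + 0) + c.X → --c--▸ s1, --c--▸ s2
LTS(Q): 2 reachable states
  t0 = rec X. 0\{c}\{b} + c.(0 + 0) + c.X → --c--▸ t0, --c--▸ t1
  t1 = 0 + 0 → ·
Partition-refinement fixed point:
  B0 = {s0, s2, t0}
  B1 = {s1, t1}
s0 ∈ B0, t0 ∈ B0 → same block
Bisimilar ⇒ trace-equivalent.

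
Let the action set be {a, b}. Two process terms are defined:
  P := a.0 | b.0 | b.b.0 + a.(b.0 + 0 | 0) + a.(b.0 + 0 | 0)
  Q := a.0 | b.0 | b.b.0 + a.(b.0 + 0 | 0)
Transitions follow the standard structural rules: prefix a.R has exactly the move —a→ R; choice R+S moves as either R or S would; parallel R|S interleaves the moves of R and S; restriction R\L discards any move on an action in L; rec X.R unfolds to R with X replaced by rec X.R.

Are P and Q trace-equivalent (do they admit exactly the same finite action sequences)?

YES

P's transition system — 14 states:
  m0 = a.0 | b.0 | b.b.0 + a.(b.0 + 0 | 0) + a.(b.0 + 0 | 0) | --a--▸ m1, --a--▸ m2, --b--▸ m3, --b--▸ m4
  m1 = 0 | b.0 | b.b.0 | --b--▸ m5, --b--▸ m6
  m2 = b.0 + 0 | 0 | --b--▸ m7
  m3 = a.0 | 0 | b.b.0 | --a--▸ m5, --b--▸ m8
  m4 = a.0 | b.0 | b.0 | --a--▸ m6, --b--▸ m8, --b--▸ m9
  m5 = 0 | 0 | b.b.0 | --b--▸ m10
  m6 = 0 | b.0 | b.0 | --b--▸ m10, --b--▸ m11
  m7 = 0 | ·
  m8 = a.0 | 0 | b.0 | --a--▸ m10, --b--▸ m12
  m9 = a.0 | b.0 | 0 | --a--▸ m11, --b--▸ m12
  m10 = 0 | 0 | b.0 | --b--▸ m13
  m11 = 0 | b.0 | 0 | --b--▸ m13
  m12 = a.0 | 0 | 0 | --a--▸ m13
  m13 = 0 | 0 | 0 | ·
Q's transition system — 14 states:
  n0 = a.0 | b.0 | b.b.0 + a.(b.0 + 0 | 0) | --a--▸ n1, --a--▸ n2, --b--▸ n3, --b--▸ n4
  n1 = 0 | b.0 | b.b.0 | --b--▸ n5, --b--▸ n6
  n2 = b.0 + 0 | 0 | --b--▸ n7
  n3 = a.0 | 0 | b.b.0 | --a--▸ n5, --b--▸ n8
  n4 = a.0 | b.0 | b.0 | --a--▸ n6, --b--▸ n8, --b--▸ n9
  n5 = 0 | 0 | b.b.0 | --b--▸ n10
  n6 = 0 | b.0 | b.0 | --b--▸ n10, --b--▸ n11
  n7 = 0 | ·
  n8 = a.0 | 0 | b.0 | --a--▸ n10, --b--▸ n12
  n9 = a.0 | b.0 | 0 | --a--▸ n11, --b--▸ n12
  n10 = 0 | 0 | b.0 | --b--▸ n13
  n11 = 0 | b.0 | 0 | --b--▸ n13
  n12 = a.0 | 0 | 0 | --a--▸ n13
  n13 = 0 | 0 | 0 | ·
Coarsest stable partition (strong bisimilarity classes):
  B0 = {m0, n0}
  B1 = {m10, m11, m2, n10, n11, n2}
  B2 = {m13, m7, n13, n7}
  B3 = {m3, m4, n3, n4}
  B4 = {m8, m9, n8, n9}
  B5 = {m12, n12}
  B6 = {m5, m6, n5, n6}
  B7 = {m1, n1}
m0 ∈ B0, n0 ∈ B0 → same block
Bisimilar ⇒ trace-equivalent.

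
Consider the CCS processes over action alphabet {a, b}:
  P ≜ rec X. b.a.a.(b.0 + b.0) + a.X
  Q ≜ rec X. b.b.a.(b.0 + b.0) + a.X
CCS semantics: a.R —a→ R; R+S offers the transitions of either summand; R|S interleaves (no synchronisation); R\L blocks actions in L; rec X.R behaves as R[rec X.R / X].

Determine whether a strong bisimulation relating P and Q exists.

P ≁ Q

Reachable graph of P (5 states):
  p0 = rec X. b.a.a.(b.0 + b.0) + a.X ⊢ =a=> p0, =b=> p1
  p1 = a.a.(b.0 + b.0) ⊢ =a=> p2
  p2 = a.(b.0 + b.0) ⊢ =a=> p3
  p3 = b.0 + b.0 ⊢ =b=> p4
  p4 = 0 ⊢ ∅
Reachable graph of Q (5 states):
  q0 = rec X. b.b.a.(b.0 + b.0) + a.X ⊢ =a=> q0, =b=> q1
  q1 = b.a.(b.0 + b.0) ⊢ =b=> q2
  q2 = a.(b.0 + b.0) ⊢ =a=> q3
  q3 = b.0 + b.0 ⊢ =b=> q4
  q4 = 0 ⊢ ∅
Partition-refinement fixed point:
  B0 = {p0}
  B1 = {p1}
  B2 = {p2, q2}
  B3 = {p3, q3}
  B4 = {p4, q4}
  B5 = {q0}
  B6 = {q1}
p0 ∈ B0, q0 ∈ B5 → different blocks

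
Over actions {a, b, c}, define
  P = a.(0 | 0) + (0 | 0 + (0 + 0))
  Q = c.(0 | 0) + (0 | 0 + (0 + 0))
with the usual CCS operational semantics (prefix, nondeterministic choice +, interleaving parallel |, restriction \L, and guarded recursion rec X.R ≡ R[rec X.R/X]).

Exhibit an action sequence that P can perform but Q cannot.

a

LTS(P): 2 reachable states
  m0 = a.(0 | 0) + (0 | 0 + (0 + 0)) → -a-> m1
  m1 = 0 | 0 → stopped
LTS(Q): 2 reachable states
  n0 = c.(0 | 0) + (0 | 0 + (0 + 0)) → -c-> n1
  n1 = 0 | 0 → stopped
Trace ⟨a⟩ through P, begin at {m0}:
  after a @ step 1: {m1}
  P completes σ.
Trace ⟨a⟩ through Q, begin at {n0}:
  after a @ step 1: ∅ (Q stuck)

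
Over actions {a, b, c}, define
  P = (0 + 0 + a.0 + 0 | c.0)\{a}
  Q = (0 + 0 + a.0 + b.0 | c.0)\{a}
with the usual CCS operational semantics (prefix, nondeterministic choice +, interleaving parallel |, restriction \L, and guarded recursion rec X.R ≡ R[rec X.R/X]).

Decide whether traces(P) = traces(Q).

Reachable graph of P (2 states):
  s0 = (0 + 0 + a.0 + 0 | c.0)\{a} | =c=> s1
  s1 = (0 | 0)\{a} | (no moves)
Reachable graph of Q (4 states):
  t0 = (0 + 0 + a.0 + b.0 | c.0)\{a} | =b=> t1, =c=> t2
  t1 = (0 | c.0)\{a} | =c=> t3
  t2 = (b.0 | 0)\{a} | =b=> t3
  t3 = (0 | 0)\{a} | (no moves)
Run σ = ⟨b⟩ on Q: start {t0}
  [1] b ⇒ {t1}
  ✓ Q
Run σ = ⟨b⟩ on P: start {s0}
  [1] b ⇒ ∅ (P stuck)

NO — witness ⟨b⟩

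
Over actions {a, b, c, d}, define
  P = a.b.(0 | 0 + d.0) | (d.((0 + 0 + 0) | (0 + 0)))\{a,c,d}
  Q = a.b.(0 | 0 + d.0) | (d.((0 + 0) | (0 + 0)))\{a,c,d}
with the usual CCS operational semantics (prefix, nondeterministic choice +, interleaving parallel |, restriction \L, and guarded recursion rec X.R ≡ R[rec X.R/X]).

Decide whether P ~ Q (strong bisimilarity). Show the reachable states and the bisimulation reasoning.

LTS(P): 4 reachable states
  p0 = a.b.(0 | 0 + d.0) | (d.((0 + 0 + 0) | (0 + 0)))\{a,c,d} has moves =a=> p1
  p1 = b.(0 | 0 + d.0) | (d.((0 + 0 + 0) | (0 + 0)))\{a,c,d} has moves =b=> p2
  p2 = (0 | 0 + d.0) | (d.((0 + 0 + 0) | (0 + 0)))\{a,c,d} has moves =d=> p3
  p3 = 0 | (d.((0 + 0 + 0) | (0 + 0)))\{a,c,d} has moves ∅
LTS(Q): 4 reachable states
  q0 = a.b.(0 | 0 + d.0) | (d.((0 + 0) | (0 + 0)))\{a,c,d} has moves =a=> q1
  q1 = b.(0 | 0 + d.0) | (d.((0 + 0) | (0 + 0)))\{a,c,d} has moves =b=> q2
  q2 = (0 | 0 + d.0) | (d.((0 + 0) | (0 + 0)))\{a,c,d} has moves =d=> q3
  q3 = 0 | (d.((0 + 0) | (0 + 0)))\{a,c,d} has moves ∅
Partition-refinement fixed point:
  B0 = {p0, q0}
  B1 = {p1, q1}
  B2 = {p2, q2}
  B3 = {p3, q3}
p0 ∈ B0, q0 ∈ B0 → same block

P ~ Q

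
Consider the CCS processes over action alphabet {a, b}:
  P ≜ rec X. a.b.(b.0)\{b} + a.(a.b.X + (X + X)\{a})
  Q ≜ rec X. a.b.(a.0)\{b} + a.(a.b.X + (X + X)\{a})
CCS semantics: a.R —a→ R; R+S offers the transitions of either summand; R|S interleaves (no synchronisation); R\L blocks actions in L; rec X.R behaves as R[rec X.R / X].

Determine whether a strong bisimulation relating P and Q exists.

P's transition system — 5 states:
  u0 = rec X. a.b.(b.0)\{b} + a.(a.b.X + (X + X)\{a}) → —a→ u1, —a→ u2
  u1 = a.b.(rec X. a.b.(b.0)\{b} + a.(a.b.X + (X + X)\{a})) + ((rec X. a.b.(b.0)\{b} + a.(a.b.X + (X + X)\{a})) + (rec X. a.b.(b.0)\{b} + a.(a.b.X + (X + X)\{a})))\{a} → —a→ u3
  u2 = b.(b.0)\{b} → —b→ u4
  u3 = b.(rec X. a.b.(b.0)\{b} + a.(a.b.X + (X + X)\{a})) → —b→ u0
  u4 = (b.0)\{b} → ·
Q's transition system — 6 states:
  v0 = rec X. a.b.(a.0)\{b} + a.(a.b.X + (X + X)\{a}) → —a→ v1, —a→ v2
  v1 = a.b.(rec X. a.b.(a.0)\{b} + a.(a.b.X + (X + X)\{a})) + ((rec X. a.b.(a.0)\{b} + a.(a.b.X + (X + X)\{a})) + (rec X. a.b.(a.0)\{b} + a.(a.b.X + (X + X)\{a})))\{a} → —a→ v3
  v2 = b.(a.0)\{b} → —b→ v4
  v3 = b.(rec X. a.b.(a.0)\{b} + a.(a.b.X + (X + X)\{a})) → —b→ v0
  v4 = (a.0)\{b} → —a→ v5
  v5 = 0\{b} → ·
Partition-refinement fixed point:
  B0 = {u0}
  B1 = {u2}
  B2 = {u4, v5}
  B3 = {u1}
  B4 = {u3}
  B5 = {v0}
  B6 = {v2}
  B7 = {v4}
  B8 = {v1}
  B9 = {v3}
u0 ∈ B0, v0 ∈ B5 → different blocks

not bisimilar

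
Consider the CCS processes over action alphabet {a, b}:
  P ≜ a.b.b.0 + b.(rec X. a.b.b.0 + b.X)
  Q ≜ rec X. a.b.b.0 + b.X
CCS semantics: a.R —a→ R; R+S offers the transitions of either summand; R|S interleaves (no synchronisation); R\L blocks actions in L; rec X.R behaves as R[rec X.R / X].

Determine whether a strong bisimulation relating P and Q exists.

bisimilar

Reachable graph of P (5 states):
  u0 = a.b.b.0 + b.(rec X. a.b.b.0 + b.X) → -a-> u1, -b-> u2
  u1 = b.b.0 → -b-> u3
  u2 = rec X. a.b.b.0 + b.X → -a-> u1, -b-> u2
  u3 = b.0 → -b-> u4
  u4 = 0 → deadlocked
Reachable graph of Q (4 states):
  v0 = rec X. a.b.b.0 + b.X → -a-> v1, -b-> v0
  v1 = b.b.0 → -b-> v2
  v2 = b.0 → -b-> v3
  v3 = 0 → deadlocked
Coarsest stable partition (strong bisimilarity classes):
  B0 = {u0, u2, v0}
  B1 = {u1, v1}
  B2 = {u3, v2}
  B3 = {u4, v3}
u0 ∈ B0, v0 ∈ B0 → same block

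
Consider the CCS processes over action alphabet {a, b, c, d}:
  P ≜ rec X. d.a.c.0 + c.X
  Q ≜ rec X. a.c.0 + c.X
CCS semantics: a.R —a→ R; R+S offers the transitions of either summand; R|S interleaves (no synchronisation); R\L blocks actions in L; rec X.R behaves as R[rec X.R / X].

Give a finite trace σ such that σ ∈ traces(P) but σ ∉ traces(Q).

P's transition system — 4 states:
  u0 = rec X. d.a.c.0 + c.X ⊢ ··c··> u0, ··d··> u1
  u1 = a.c.0 ⊢ ··a··> u2
  u2 = c.0 ⊢ ··c··> u3
  u3 = 0 ⊢ (no moves)
Q's transition system — 3 states:
  v0 = rec X. a.c.0 + c.X ⊢ ··a··> v1, ··c··> v0
  v1 = c.0 ⊢ ··c··> v2
  v2 = 0 ⊢ (no moves)
Run σ = ⟨d⟩ on P: start {u0}
  after d @ step 1: {u1}
  P completes σ.
Run σ = ⟨d⟩ on Q: start {v0}
  after d @ step 1: ∅ (Q stuck)

d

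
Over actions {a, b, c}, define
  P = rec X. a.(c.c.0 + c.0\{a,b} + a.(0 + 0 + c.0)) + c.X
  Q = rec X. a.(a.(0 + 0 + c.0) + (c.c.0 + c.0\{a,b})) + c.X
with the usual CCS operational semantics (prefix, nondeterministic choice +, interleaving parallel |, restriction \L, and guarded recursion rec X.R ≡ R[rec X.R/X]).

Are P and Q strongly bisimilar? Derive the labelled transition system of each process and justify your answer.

Reachable graph of P (6 states):
  m0 = rec X. a.(c.c.0 + c.0\{a,b} + a.(0 + 0 + c.0)) + c.X ⊢ ··a··> m1, ··c··> m0
  m1 = c.c.0 + c.0\{a,b} + a.(0 + 0 + c.0) ⊢ ··a··> m2, ··c··> m3, ··c··> m4
  m2 = 0 + 0 + c.0 ⊢ ··c··> m5
  m3 = 0\{a,b} ⊢ stopped
  m4 = c.0 ⊢ ··c··> m5
  m5 = 0 ⊢ stopped
Reachable graph of Q (6 states):
  n0 = rec X. a.(a.(0 + 0 + c.0) + (c.c.0 + c.0\{a,b})) + c.X ⊢ ··a··> n1, ··c··> n0
  n1 = a.(0 + 0 + c.0) + (c.c.0 + c.0\{a,b}) ⊢ ··a··> n2, ··c··> n3, ··c··> n4
  n2 = 0 + 0 + c.0 ⊢ ··c··> n5
  n3 = 0\{a,b} ⊢ stopped
  n4 = c.0 ⊢ ··c··> n5
  n5 = 0 ⊢ stopped
Partition-refinement fixed point:
  B0 = {m0, n0}
  B1 = {m1, n1}
  B2 = {m3, m5, n3, n5}
  B3 = {m2, m4, n2, n4}
m0 ∈ B0, n0 ∈ B0 → same block

bisimilar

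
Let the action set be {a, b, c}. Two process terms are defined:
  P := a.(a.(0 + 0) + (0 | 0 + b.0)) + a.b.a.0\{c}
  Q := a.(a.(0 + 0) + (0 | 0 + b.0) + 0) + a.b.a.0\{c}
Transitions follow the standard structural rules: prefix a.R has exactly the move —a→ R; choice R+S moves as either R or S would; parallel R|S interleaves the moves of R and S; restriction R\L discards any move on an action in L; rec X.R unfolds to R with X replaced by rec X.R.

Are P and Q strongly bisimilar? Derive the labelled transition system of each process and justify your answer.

P's transition system — 7 states:
  u0 = a.(a.(0 + 0) + (0 | 0 + b.0)) + a.b.a.0\{c} :: —a→ u1, —a→ u2
  u1 = a.(0 + 0) + (0 | 0 + b.0) :: —a→ u3, —b→ u4
  u2 = b.a.0\{c} :: —b→ u5
  u3 = 0 + 0 :: ∅
  u4 = 0 :: ∅
  u5 = a.0\{c} :: —a→ u6
  u6 = 0\{c} :: ∅
Q's transition system — 7 states:
  v0 = a.(a.(0 + 0) + (0 | 0 + b.0) + 0) + a.b.a.0\{c} :: —a→ v1, —a→ v2
  v1 = a.(0 + 0) + (0 | 0 + b.0) + 0 :: —a→ v3, —b→ v4
  v2 = b.a.0\{c} :: —b→ v5
  v3 = 0 + 0 :: ∅
  v4 = 0 :: ∅
  v5 = a.0\{c} :: —a→ v6
  v6 = 0\{c} :: ∅
Partition-refinement fixed point:
  B0 = {u0, v0}
  B1 = {u1, v1}
  B2 = {u3, u4, u6, v3, v4, v6}
  B3 = {u2, v2}
  B4 = {u5, v5}
u0 ∈ B0, v0 ∈ B0 → same block

YES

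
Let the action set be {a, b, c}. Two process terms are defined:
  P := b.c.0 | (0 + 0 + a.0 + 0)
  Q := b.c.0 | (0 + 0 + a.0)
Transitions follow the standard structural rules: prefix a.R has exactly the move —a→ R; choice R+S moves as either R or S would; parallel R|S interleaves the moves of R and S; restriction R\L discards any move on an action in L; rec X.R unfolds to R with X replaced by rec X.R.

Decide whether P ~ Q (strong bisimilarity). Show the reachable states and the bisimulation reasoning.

P's transition system — 6 states:
  m0 = b.c.0 | (0 + 0 + a.0 + 0) → =a=> m1, =b=> m2
  m1 = b.c.0 | 0 → =b=> m3
  m2 = c.0 | (0 + 0 + a.0 + 0) → =a=> m3, =c=> m4
  m3 = c.0 | 0 → =c=> m5
  m4 = 0 | (0 + 0 + a.0 + 0) → =a=> m5
  m5 = 0 | 0 → ∅
Q's transition system — 6 states:
  n0 = b.c.0 | (0 + 0 + a.0) → =a=> n1, =b=> n2
  n1 = b.c.0 | 0 → =b=> n3
  n2 = c.0 | (0 + 0 + a.0) → =a=> n3, =c=> n4
  n3 = c.0 | 0 → =c=> n5
  n4 = 0 | (0 + 0 + a.0) → =a=> n5
  n5 = 0 | 0 → ∅
Partition-refinement fixed point:
  B0 = {m0, n0}
  B1 = {m2, n2}
  B2 = {m3, n3}
  B3 = {m5, n5}
  B4 = {m4, n4}
  B5 = {m1, n1}
m0 ∈ B0, n0 ∈ B0 → same block

bisimilar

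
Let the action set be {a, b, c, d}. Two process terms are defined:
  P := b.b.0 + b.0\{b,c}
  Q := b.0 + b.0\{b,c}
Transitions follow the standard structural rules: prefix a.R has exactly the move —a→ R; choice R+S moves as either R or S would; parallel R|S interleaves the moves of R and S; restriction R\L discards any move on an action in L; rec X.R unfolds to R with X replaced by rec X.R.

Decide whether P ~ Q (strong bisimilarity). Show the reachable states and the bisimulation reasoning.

not bisimilar

Reachable graph of P (4 states):
  p0 = b.b.0 + b.0\{b,c} → —b→ p1, —b→ p2
  p1 = 0\{b,c} → deadlocked
  p2 = b.0 → —b→ p3
  p3 = 0 → deadlocked
Reachable graph of Q (3 states):
  q0 = b.0 + b.0\{b,c} → —b→ q1, —b→ q2
  q1 = 0 → deadlocked
  q2 = 0\{b,c} → deadlocked
Bisimilarity quotient blocks:
  B0 = {p0}
  B1 = {p1, p3, q1, q2}
  B2 = {p2, q0}
p0 ∈ B0, q0 ∈ B2 → different blocks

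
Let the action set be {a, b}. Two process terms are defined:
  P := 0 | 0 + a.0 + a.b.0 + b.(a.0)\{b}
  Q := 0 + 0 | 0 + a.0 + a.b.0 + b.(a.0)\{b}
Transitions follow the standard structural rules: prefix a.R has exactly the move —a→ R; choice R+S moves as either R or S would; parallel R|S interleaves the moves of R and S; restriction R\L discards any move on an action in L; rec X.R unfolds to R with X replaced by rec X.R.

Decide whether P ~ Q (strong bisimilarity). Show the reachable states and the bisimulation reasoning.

Reachable graph of P (5 states):
  s0 = 0 | 0 + a.0 + a.b.0 + b.(a.0)\{b} → --a--▸ s1, --a--▸ s2, --b--▸ s3
  s1 = 0 → ·
  s2 = b.0 → --b--▸ s1
  s3 = (a.0)\{b} → --a--▸ s4
  s4 = 0\{b} → ·
Reachable graph of Q (5 states):
  t0 = 0 + 0 | 0 + a.0 + a.b.0 + b.(a.0)\{b} → --a--▸ t1, --a--▸ t2, --b--▸ t3
  t1 = 0 → ·
  t2 = b.0 → --b--▸ t1
  t3 = (a.0)\{b} → --a--▸ t4
  t4 = 0\{b} → ·
Partition-refinement fixed point:
  B0 = {s0, t0}
  B1 = {s1, s4, t1, t4}
  B2 = {s3, t3}
  B3 = {s2, t2}
s0 ∈ B0, t0 ∈ B0 → same block

YES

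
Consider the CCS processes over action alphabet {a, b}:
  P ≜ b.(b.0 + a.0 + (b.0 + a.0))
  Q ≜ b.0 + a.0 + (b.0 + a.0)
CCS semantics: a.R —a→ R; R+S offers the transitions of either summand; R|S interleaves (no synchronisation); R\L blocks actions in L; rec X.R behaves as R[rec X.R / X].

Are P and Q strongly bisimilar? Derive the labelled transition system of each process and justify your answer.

Reachable graph of P (3 states):
  s0 = b.(b.0 + a.0 + (b.0 + a.0)) | ··b··> s1
  s1 = b.0 + a.0 + (b.0 + a.0) | ··a··> s2, ··b··> s2
  s2 = 0 | (no moves)
Reachable graph of Q (2 states):
  t0 = b.0 + a.0 + (b.0 + a.0) | ··a··> t1, ··b··> t1
  t1 = 0 | (no moves)
Partition-refinement fixed point:
  B0 = {s0}
  B1 = {s1, t0}
  B2 = {s2, t1}
s0 ∈ B0, t0 ∈ B1 → different blocks

NO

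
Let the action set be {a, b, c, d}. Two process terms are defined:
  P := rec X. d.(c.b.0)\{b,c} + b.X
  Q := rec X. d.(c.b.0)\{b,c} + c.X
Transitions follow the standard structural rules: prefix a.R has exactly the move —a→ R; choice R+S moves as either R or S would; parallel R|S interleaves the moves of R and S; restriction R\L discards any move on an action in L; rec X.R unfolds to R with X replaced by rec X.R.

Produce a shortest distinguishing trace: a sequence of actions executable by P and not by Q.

b

Reachable graph of P (2 states):
  p0 = rec X. d.(c.b.0)\{b,c} + b.X has moves ··b··> p0, ··d··> p1
  p1 = (c.b.0)\{b,c} has moves deadlocked
Reachable graph of Q (2 states):
  q0 = rec X. d.(c.b.0)\{b,c} + c.X has moves ··c··> q0, ··d··> q1
  q1 = (c.b.0)\{b,c} has moves deadlocked
Executing b from P (initial set {p0}):
  after b @ step 1: {p0}
  — P admits the full trace.
Executing b from Q (initial set {q0}):
  after b @ step 1: ∅  — Q cannot continue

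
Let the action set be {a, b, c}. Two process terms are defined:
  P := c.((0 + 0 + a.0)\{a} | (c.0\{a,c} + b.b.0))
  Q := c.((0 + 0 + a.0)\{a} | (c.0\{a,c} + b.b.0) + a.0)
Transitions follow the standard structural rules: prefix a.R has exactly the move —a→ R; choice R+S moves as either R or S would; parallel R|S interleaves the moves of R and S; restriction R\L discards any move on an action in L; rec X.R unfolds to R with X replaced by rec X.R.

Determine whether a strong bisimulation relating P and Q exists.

LTS(P): 5 reachable states
  u0 = c.((0 + 0 + a.0)\{a} | (c.0\{a,c} + b.b.0)) → -c-> u1
  u1 = (0 + 0 + a.0)\{a} | (c.0\{a,c} + b.b.0) → -b-> u2, -c-> u3
  u2 = (0 + 0 + a.0)\{a} | b.0 → -b-> u4
  u3 = (0 + 0 + a.0)\{a} | 0\{a,c} → deadlocked
  u4 = (0 + 0 + a.0)\{a} | 0 → deadlocked
LTS(Q): 6 reachable states
  v0 = c.((0 + 0 + a.0)\{a} | (c.0\{a,c} + b.b.0) + a.0) → -c-> v1
  v1 = (0 + 0 + a.0)\{a} | (c.0\{a,c} + b.b.0) + a.0 → -a-> v2, -b-> v3, -c-> v4
  v2 = 0 → deadlocked
  v3 = (0 + 0 + a.0)\{a} | b.0 → -b-> v5
  v4 = (0 + 0 + a.0)\{a} | 0\{a,c} → deadlocked
  v5 = (0 + 0 + a.0)\{a} | 0 → deadlocked
Partition-refinement fixed point:
  B0 = {u0}
  B1 = {u1}
  B2 = {u2, v3}
  B3 = {u3, u4, v2, v4, v5}
  B4 = {v0}
  B5 = {v1}
u0 ∈ B0, v0 ∈ B4 → different blocks

not bisimilar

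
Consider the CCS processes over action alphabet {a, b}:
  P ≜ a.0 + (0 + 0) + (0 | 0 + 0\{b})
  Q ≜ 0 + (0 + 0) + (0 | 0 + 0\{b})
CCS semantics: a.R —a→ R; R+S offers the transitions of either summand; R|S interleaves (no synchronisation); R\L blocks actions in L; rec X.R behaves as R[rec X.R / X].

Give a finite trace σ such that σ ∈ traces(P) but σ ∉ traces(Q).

a

Reachable graph of P (2 states):
  s0 = a.0 + (0 + 0) + (0 | 0 + 0\{b}) :: =a=> s1
  s1 = 0 :: ∅
Reachable graph of Q (1 states):
  t0 = 0 + (0 + 0) + (0 | 0 + 0\{b}) :: ∅
Executing a from P (initial set {s0}):
  after a @ step 1: {s1}
  — P admits the full trace.
Executing a from Q (initial set {t0}):
  after a @ step 1: no successor for Q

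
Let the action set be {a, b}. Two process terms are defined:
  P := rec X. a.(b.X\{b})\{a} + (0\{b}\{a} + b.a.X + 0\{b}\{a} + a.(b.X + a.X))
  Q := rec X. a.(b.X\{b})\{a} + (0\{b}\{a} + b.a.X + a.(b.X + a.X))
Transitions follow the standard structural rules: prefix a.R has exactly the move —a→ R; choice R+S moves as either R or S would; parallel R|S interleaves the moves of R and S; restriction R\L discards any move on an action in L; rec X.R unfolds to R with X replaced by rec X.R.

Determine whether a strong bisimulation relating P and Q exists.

YES

Reachable graph of P (5 states):
  m0 = rec X. a.(b.X\{b})\{a} + (0\{b}\{a} + b.a.X + 0\{b}\{a} + a.(b.X + a.X)) ⊢ --a--▸ m1, --a--▸ m2, --b--▸ m3
  m1 = (b.(rec X. a.(b.X\{b})\{a} + (0\{b}\{a} + b.a.X + 0\{b}\{a} + a.(b.X + a.X)))\{b})\{a} ⊢ --b--▸ m4
  m2 = b.(rec X. a.(b.X\{b})\{a} + (0\{b}\{a} + b.a.X + 0\{b}\{a} + a.(b.X + a.X))) + a.(rec X. a.(b.X\{b})\{a} + (0\{b}\{a} + b.a.X + 0\{b}\{a} + a.(b.X + a.X))) ⊢ --a--▸ m0, --b--▸ m0
  m3 = a.(rec X. a.(b.X\{b})\{a} + (0\{b}\{a} + b.a.X + 0\{b}\{a} + a.(b.X + a.X))) ⊢ --a--▸ m0
  m4 = (rec X. a.(b.X\{b})\{a} + (0\{b}\{a} + b.a.X + 0\{b}\{a} + a.(b.X + a.X)))\{b}\{a} ⊢ stopped
Reachable graph of Q (5 states):
  n0 = rec X. a.(b.X\{b})\{a} + (0\{b}\{a} + b.a.X + a.(b.X + a.X)) ⊢ --a--▸ n1, --a--▸ n2, --b--▸ n3
  n1 = (b.(rec X. a.(b.X\{b})\{a} + (0\{b}\{a} + b.a.X + a.(b.X + a.X)))\{b})\{a} ⊢ --b--▸ n4
  n2 = b.(rec X. a.(b.X\{b})\{a} + (0\{b}\{a} + b.a.X + a.(b.X + a.X))) + a.(rec X. a.(b.X\{b})\{a} + (0\{b}\{a} + b.a.X + a.(b.X + a.X))) ⊢ --a--▸ n0, --b--▸ n0
  n3 = a.(rec X. a.(b.X\{b})\{a} + (0\{b}\{a} + b.a.X + a.(b.X + a.X))) ⊢ --a--▸ n0
  n4 = (rec X. a.(b.X\{b})\{a} + (0\{b}\{a} + b.a.X + a.(b.X + a.X)))\{b}\{a} ⊢ stopped
Partition-refinement fixed point:
  B0 = {m0, n0}
  B1 = {m3, n3}
  B2 = {m2, n2}
  B3 = {m1, n1}
  B4 = {m4, n4}
m0 ∈ B0, n0 ∈ B0 → same block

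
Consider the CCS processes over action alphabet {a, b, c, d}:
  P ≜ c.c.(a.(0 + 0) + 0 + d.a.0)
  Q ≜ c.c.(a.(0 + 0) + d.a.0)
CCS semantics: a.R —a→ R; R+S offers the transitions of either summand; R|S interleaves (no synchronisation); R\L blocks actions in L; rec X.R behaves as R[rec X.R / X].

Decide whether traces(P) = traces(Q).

LTS(P): 6 reachable states
  m0 = c.c.(a.(0 + 0) + 0 + d.a.0) ⊢ =c=> m1
  m1 = c.(a.(0 + 0) + 0 + d.a.0) ⊢ =c=> m2
  m2 = a.(0 + 0) + 0 + d.a.0 ⊢ =a=> m3, =d=> m4
  m3 = 0 + 0 ⊢ ∅
  m4 = a.0 ⊢ =a=> m5
  m5 = 0 ⊢ ∅
LTS(Q): 6 reachable states
  n0 = c.c.(a.(0 + 0) + d.a.0) ⊢ =c=> n1
  n1 = c.(a.(0 + 0) + d.a.0) ⊢ =c=> n2
  n2 = a.(0 + 0) + d.a.0 ⊢ =a=> n3, =d=> n4
  n3 = 0 + 0 ⊢ ∅
  n4 = a.0 ⊢ =a=> n5
  n5 = 0 ⊢ ∅
Bisimilarity quotient blocks:
  B0 = {m0, n0}
  B1 = {m1, n1}
  B2 = {m2, n2}
  B3 = {m3, m5, n3, n5}
  B4 = {m4, n4}
m0 ∈ B0, n0 ∈ B0 → same block
Bisimilar ⇒ trace-equivalent.

traces(P) = traces(Q)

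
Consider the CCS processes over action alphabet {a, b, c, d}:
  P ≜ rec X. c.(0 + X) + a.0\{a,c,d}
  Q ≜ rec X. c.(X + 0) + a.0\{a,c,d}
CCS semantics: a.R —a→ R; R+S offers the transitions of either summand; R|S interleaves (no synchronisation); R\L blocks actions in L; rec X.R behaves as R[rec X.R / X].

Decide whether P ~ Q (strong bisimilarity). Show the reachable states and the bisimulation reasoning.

Reachable graph of P (3 states):
  p0 = rec X. c.(0 + X) + a.0\{a,c,d} :: ··a··> p1, ··c··> p2
  p1 = 0\{a,c,d} :: stopped
  p2 = 0 + (rec X. c.(0 + X) + a.0\{a,c,d}) :: ··a··> p1, ··c··> p2
Reachable graph of Q (3 states):
  q0 = rec X. c.(X + 0) + a.0\{a,c,d} :: ··a··> q1, ··c··> q2
  q1 = 0\{a,c,d} :: stopped
  q2 = (rec X. c.(X + 0) + a.0\{a,c,d}) + 0 :: ··a··> q1, ··c··> q2
Bisimilarity quotient blocks:
  B0 = {p0, p2, q0, q2}
  B1 = {p1, q1}
p0 ∈ B0, q0 ∈ B0 → same block

bisimilar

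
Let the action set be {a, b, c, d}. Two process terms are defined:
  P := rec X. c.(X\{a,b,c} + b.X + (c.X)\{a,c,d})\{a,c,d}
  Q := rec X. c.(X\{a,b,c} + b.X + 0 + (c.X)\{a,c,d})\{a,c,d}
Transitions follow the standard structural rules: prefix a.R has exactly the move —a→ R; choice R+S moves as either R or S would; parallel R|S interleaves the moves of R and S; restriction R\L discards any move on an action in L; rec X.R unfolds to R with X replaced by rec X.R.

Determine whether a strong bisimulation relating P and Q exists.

bisimilar

P's transition system — 3 states:
  s0 = rec X. c.(X\{a,b,c} + b.X + (c.X)\{a,c,d})\{a,c,d} has moves —c→ s1
  s1 = ((rec X. c.(X\{a,b,c} + b.X + (c.X)\{a,c,d})\{a,c,d})\{a,b,c} + b.(rec X. c.(X\{a,b,c} + b.X + (c.X)\{a,c,d})\{a,c,d}) + (c.(rec X. c.(X\{a,b,c} + b.X + (c.X)\{a,c,d})\{a,c,d}))\{a,c,d})\{a,c,d} has moves —b→ s2
  s2 = (rec X. c.(X\{a,b,c} + b.X + (c.X)\{a,c,d})\{a,c,d})\{a,c,d} has moves ∅
Q's transition system — 3 states:
  t0 = rec X. c.(X\{a,b,c} + b.X + 0 + (c.X)\{a,c,d})\{a,c,d} has moves —c→ t1
  t1 = ((rec X. c.(X\{a,b,c} + b.X + 0 + (c.X)\{a,c,d})\{a,c,d})\{a,b,c} + b.(rec X. c.(X\{a,b,c} + b.X + 0 + (c.X)\{a,c,d})\{a,c,d}) + 0 + (c.(rec X. c.(X\{a,b,c} + b.X + 0 + (c.X)\{a,c,d})\{a,c,d}))\{a,c,d})\{a,c,d} has moves —b→ t2
  t2 = (rec X. c.(X\{a,b,c} + b.X + 0 + (c.X)\{a,c,d})\{a,c,d})\{a,c,d} has moves ∅
Partition-refinement fixed point:
  B0 = {s0, t0}
  B1 = {s1, t1}
  B2 = {s2, t2}
s0 ∈ B0, t0 ∈ B0 → same block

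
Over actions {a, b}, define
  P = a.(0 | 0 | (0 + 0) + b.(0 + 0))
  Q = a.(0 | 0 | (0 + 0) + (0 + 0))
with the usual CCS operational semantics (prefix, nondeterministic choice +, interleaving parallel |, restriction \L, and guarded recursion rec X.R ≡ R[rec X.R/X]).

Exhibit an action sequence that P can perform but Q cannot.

ab

P's transition system — 3 states:
  s0 = a.(0 | 0 | (0 + 0) + b.(0 + 0)) ⊢ ··a··> s1
  s1 = 0 | 0 | (0 + 0) + b.(0 + 0) ⊢ ··b··> s2
  s2 = 0 + 0 ⊢ ∅
Q's transition system — 2 states:
  t0 = a.(0 | 0 | (0 + 0) + (0 + 0)) ⊢ ··a··> t1
  t1 = 0 | 0 | (0 + 0) + (0 + 0) ⊢ ∅
Executing ab from P (initial set {s0}):
  step 1 (a): {s1}
  step 2 (b): {s2}
  ✓ P
Executing ab from Q (initial set {t0}):
  step 1 (a): {t1}
  step 2 (b): ∅ (Q stuck)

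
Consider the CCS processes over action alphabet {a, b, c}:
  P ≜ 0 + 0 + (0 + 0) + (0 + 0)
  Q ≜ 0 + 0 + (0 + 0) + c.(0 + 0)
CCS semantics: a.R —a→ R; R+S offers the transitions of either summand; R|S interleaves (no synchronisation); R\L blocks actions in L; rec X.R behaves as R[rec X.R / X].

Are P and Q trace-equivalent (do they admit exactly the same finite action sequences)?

LTS(P): 1 reachable states
  s0 = 0 + 0 + (0 + 0) + (0 + 0) → deadlocked
LTS(Q): 2 reachable states
  t0 = 0 + 0 + (0 + 0) + c.(0 + 0) → --c--▸ t1
  t1 = 0 + 0 → deadlocked
Trace ⟨c⟩ through Q, begin at {t0}:
  [1] c ⇒ {t1}
  ✓ Q
Trace ⟨c⟩ through P, begin at {s0}:
  [1] c ⇒ no successor for P

traces(P) ≠ traces(Q) — witness ⟨c⟩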